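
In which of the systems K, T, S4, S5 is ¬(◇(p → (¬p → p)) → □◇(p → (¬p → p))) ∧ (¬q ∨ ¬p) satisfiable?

K

K-tableau for the formula:
1. ¬(◇(p → (¬p → p)) → □◇(p → (¬p → p))) ∧ (¬q ∨ ¬p), w0
2. ¬(◇(p → (¬p → p)) → □◇(p → (¬p → p))), w0
3. ¬q ∨ ¬p, w0
4. ◇(p → (¬p → p)), w0
5. ¬□◇(p → (¬p → p)), w0
6. ¬p, w0
7. p → (¬p → p), w1
8. ¬p → p, w1
9. p, w1
10. ¬◇(p → (¬p → p)), w2
Accessibility: w0Rw1, w0Rw2
Complete open branch: satisfiable in K.
T-tableau for the formula:
1. ¬(◇(p → (¬p → p)) → □◇(p → (¬p → p))) ∧ (¬q ∨ ¬p), w0
2. ¬(◇(p → (¬p → p)) → □◇(p → (¬p → p))), w0
3. ¬q ∨ ¬p, w0
4. ◇(p → (¬p → p)), w0
5. ¬□◇(p → (¬p → p)), w0
6. ¬p, w0
7. p → (¬p → p), w1
8. ¬p → p, w1
9. p, w1
10. ¬◇(p → (¬p → p)), w2
11. ¬(p → (¬p → p)), w2
12. p, w2
13. ¬(¬p → p), w2
14. ¬p, w2
Accessibility: w0Rw0, w0Rw1, w0Rw2, w1Rw1, w2Rw2
Branch closes: p and ¬p both at w2.
Every branch closes (one shown): unsatisfiable in T, hence also in S4, S5 (every S4/S5-frame is a T-frame).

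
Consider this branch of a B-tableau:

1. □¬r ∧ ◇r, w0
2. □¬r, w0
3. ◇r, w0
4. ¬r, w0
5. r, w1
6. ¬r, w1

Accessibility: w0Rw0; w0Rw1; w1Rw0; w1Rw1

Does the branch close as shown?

Closed

Both r and ¬r appear at w1.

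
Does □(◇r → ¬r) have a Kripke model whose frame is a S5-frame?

1. □(◇r → ¬r), u
2. ◇r → ¬r, u   [□-rule on 1 via uRu]
3. ¬r, u   [→-rule on 2 (branches; this branch)]
Accessibility: uRu

Satisfiable (open branch found)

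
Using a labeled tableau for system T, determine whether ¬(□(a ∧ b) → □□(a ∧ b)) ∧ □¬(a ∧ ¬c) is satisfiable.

Yes, satisfiable

1. ¬(□(a ∧ b) → □□(a ∧ b)) ∧ □¬(a ∧ ¬c), 0
2. ¬(□(a ∧ b) → □□(a ∧ b)), 0   [∧-rule on 1]
3. □¬(a ∧ ¬c), 0   [∧-rule on 1]
4. □(a ∧ b), 0   [¬→-rule on 2]
5. ¬□□(a ∧ b), 0   [¬→-rule on 2]
6. ¬(a ∧ ¬c), 0   [□-rule on 3 via 0R0]
7. a ∧ b, 0   [□-rule on 4 via 0R0]
8. a, 0   [∧-rule on 7]
9. b, 0   [∧-rule on 7]
10. c, 0   [¬∧-rule on 6 (branches; this branch)]
11. ¬□(a ∧ b), 1   [¬□-rule on 5: fresh world 1, 0R1]
12. ¬(a ∧ ¬c), 1   [□-rule on 3 via 0R1]
13. a ∧ b, 1   [□-rule on 4 via 0R1]
14. a, 1   [∧-rule on 13]
15. b, 1   [∧-rule on 13]
16. c, 1   [¬∧-rule on 12 (branches; this branch)]
17. ¬(a ∧ b), 2   [¬□-rule on 11: fresh world 2, 1R2]
18. ¬b, 2   [¬∧-rule on 17 (branches; this branch)]
Accessibility: 0R0, 0R1, 1R1, 1R2, 2R2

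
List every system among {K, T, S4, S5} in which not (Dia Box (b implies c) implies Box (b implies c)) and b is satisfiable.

S5-tableau for the formula:
1. not (Dia Box (b implies c) implies Box (b implies c)) and b, w0
2. not (Dia Box (b implies c) implies Box (b implies c)), w0
3. b, w0
4. Dia Box (b implies c), w0
5. not Box (b implies c), w0
6. Box (b implies c), w1
7. b implies c, w0
8. b implies c, w1
9. c, w0
10. c, w1
11. not (b implies c), w2
12. b, w2
13. not c, w2
14. b implies c, w2
15. c, w2
Accessibility: w0Rw0, w0Rw1, w0Rw2, w1Rw0, w1Rw1, w1Rw2, w2Rw0, w2Rw1, w2Rw2
Branch closes: c and not c both at w2.
Every branch closes (one shown): unsatisfiable in S5.
S4-tableau for the formula:
1. not (Dia Box (b implies c) implies Box (b implies c)) and b, w0
2. not (Dia Box (b implies c) implies Box (b implies c)), w0
3. b, w0
4. Dia Box (b implies c), w0
5. not Box (b implies c), w0
6. Box (b implies c), w1
7. b implies c, w1
8. c, w1
9. not (b implies c), w2
10. b, w2
11. not c, w2
Accessibility: w0Rw0, w0Rw1, w0Rw2, w1Rw1, w2Rw2
Complete open branch: satisfiable in S4, hence also in K, T (this S4-model is also a K-model and a T-model).

K, T, S4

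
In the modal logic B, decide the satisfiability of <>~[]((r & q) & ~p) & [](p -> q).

1. <>~[]((r & q) & ~p) & [](p -> q), u
2. <>~[]((r & q) & ~p), u
3. [](p -> q), u
4. p -> q, u
5. q, u
6. ~[]((r & q) & ~p), v
7. p -> q, v
8. q, v
9. ~((r & q) & ~p), w
10. p, w
Accessibility: uRu, uRv, vRu, vRv, vRw, wRv, wRw

Yes, satisfiable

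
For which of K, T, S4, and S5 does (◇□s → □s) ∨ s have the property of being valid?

S5

S4-tableau for the negation ¬((◇□s → □s) ∨ s):
1. ¬((◇□s → □s) ∨ s), 0
2. ¬(◇□s → □s), 0
3. ¬s, 0
4. ◇□s, 0
5. ¬□s, 0
6. □s, 1
7. s, 1
8. ¬s, 2
Accessibility: 0R0, 0R1, 0R2, 1R1, 2R2
Complete open branch: countermodel on an S4-frame, so not valid in S4, nor in K, T (the same frame is also a K-frame and a T-frame).
S5-tableau for the negation ¬((◇□s → □s) ∨ s):
1. ¬((◇□s → □s) ∨ s), 0
2. ¬(◇□s → □s), 0
3. ¬s, 0
4. ◇□s, 0
5. ¬□s, 0
6. □s, 1
7. s, 0
Accessibility: 0R0, 0R1, 1R0, 1R1
Branch closes: s and ¬s both at 0.
Every branch closes (one shown): valid in S5.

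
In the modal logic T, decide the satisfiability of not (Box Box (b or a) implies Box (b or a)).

1. not (Box Box (b or a) implies Box (b or a)), 0
2. Box Box (b or a), 0
3. not Box (b or a), 0
4. Box (b or a), 0
5. b or a, 0
6. a, 0
7. not (b or a), 1
8. not b, 1
9. not a, 1
10. Box (b or a), 1
11. b or a, 1
12. a, 1
Accessibility: 0R0, 0R1, 1R1
Branch closes: a and not a both at 1.
(One branch shown.) All branches close.

Unsatisfiable (every branch closes)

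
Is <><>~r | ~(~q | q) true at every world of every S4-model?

Not valid

Tableau for the negation ~(<><>~r | ~(~q | q)):
1. ~(<><>~r | ~(~q | q)), u
2. ~<><>~r, u   [~|-rule on 1]
3. ~q | q, u   [~|-rule on 1]
4. ~<>~r, u   [~<>-rule on 2 via uRu]
5. r, u   [~<>-rule on 4 via uRu]
6. q, u   [|-rule on 3 (branches; this branch)]
Accessibility: uRu
The negation has an open branch (countermodel exists).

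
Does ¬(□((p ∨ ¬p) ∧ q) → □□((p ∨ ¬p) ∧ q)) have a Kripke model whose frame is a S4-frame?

1. ¬(□((p ∨ ¬p) ∧ q) → □□((p ∨ ¬p) ∧ q)), w0
2. □((p ∨ ¬p) ∧ q), w0
3. ¬□□((p ∨ ¬p) ∧ q), w0
4. (p ∨ ¬p) ∧ q, w0
5. p ∨ ¬p, w0
6. q, w0
7. ¬p, w0
8. ¬□((p ∨ ¬p) ∧ q), w1
9. (p ∨ ¬p) ∧ q, w1
10. p ∨ ¬p, w1
11. q, w1
12. ¬p, w1
13. ¬((p ∨ ¬p) ∧ q), w2
14. (p ∨ ¬p) ∧ q, w2
15. p ∨ ¬p, w2
16. q, w2
17. ¬(p ∨ ¬p), w2
18. ¬p, w2
19. p, w2
Accessibility: w0Rw0, w0Rw1, w0Rw2, w1Rw1, w1Rw2, w2Rw2
Branch closes: p and ¬p both at w2.
(One branch shown.) All branches close.

Unsatisfiable (every branch closes)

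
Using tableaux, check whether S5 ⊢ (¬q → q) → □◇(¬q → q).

Tableau for the negation ¬((¬q → q) → □◇(¬q → q)):
1. ¬((¬q → q) → □◇(¬q → q)), w0
2. ¬q → q, w0
3. ¬□◇(¬q → q), w0
4. q, w0
5. ¬◇(¬q → q), w1
6. ¬(¬q → q), w0
7. ¬q, w0
Accessibility: w0Rw0, w0Rw1, w1Rw0, w1Rw1
Branch closes: q and ¬q both at w0.
All branches of the negation close; one closing branch shown above.

Valid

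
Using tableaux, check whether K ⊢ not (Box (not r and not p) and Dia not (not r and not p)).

Tableau for the negation Box (not r and not p) and Dia not (not r and not p):
1. Box (not r and not p) and Dia not (not r and not p), w0
2. Box (not r and not p), w0
3. Dia not (not r and not p), w0
4. not (not r and not p), w1
5. not r and not p, w1
6. not r, w1
7. not p, w1
8. p, w1
Accessibility: w0Rw1
Branch closes: p and not p both at w1.
All branches of the negation close; one closing branch shown above.

Valid in K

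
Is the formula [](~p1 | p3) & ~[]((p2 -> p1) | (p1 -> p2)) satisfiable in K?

Unsatisfiable (every branch closes)

1. [](~p1 | p3) & ~[]((p2 -> p1) | (p1 -> p2)), w0
2. [](~p1 | p3), w0
3. ~[]((p2 -> p1) | (p1 -> p2)), w0
4. ~((p2 -> p1) | (p1 -> p2)), w1
5. ~(p2 -> p1), w1
6. ~(p1 -> p2), w1
7. p2, w1
8. ~p1, w1
9. p1, w1
10. ~p2, w1
Accessibility: w0Rw1
Branch closes: p1 and ~p1 both at w1.
Every branch closes; the branch above is one of them.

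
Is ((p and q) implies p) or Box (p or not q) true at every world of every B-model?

Yes, valid

Tableau for the negation not (((p and q) implies p) or Box (p or not q)):
1. not (((p and q) implies p) or Box (p or not q)), 0
2. not ((p and q) implies p), 0
3. not Box (p or not q), 0
4. p and q, 0
5. not p, 0
6. p, 0
7. q, 0
Accessibility: 0R0
Branch closes: p and not p both at 0.
All branches of the negation close; one closing branch shown above.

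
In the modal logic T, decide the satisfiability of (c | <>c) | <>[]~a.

1. (c | <>c) | <>[]~a, 0
2. <>[]~a, 0
3. []~a, 1
4. ~a, 1
Accessibility: 0R0, 0R1, 1R1

Satisfiable (open branch found)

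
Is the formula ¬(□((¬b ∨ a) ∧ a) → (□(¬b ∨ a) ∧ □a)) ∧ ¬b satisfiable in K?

1. ¬(□((¬b ∨ a) ∧ a) → (□(¬b ∨ a) ∧ □a)) ∧ ¬b, w0
2. ¬(□((¬b ∨ a) ∧ a) → (□(¬b ∨ a) ∧ □a)), w0
3. ¬b, w0
4. □((¬b ∨ a) ∧ a), w0
5. ¬(□(¬b ∨ a) ∧ □a), w0
6. ¬□(¬b ∨ a), w0
7. ¬(¬b ∨ a), w1
8. b, w1
9. ¬a, w1
10. (¬b ∨ a) ∧ a, w1
11. ¬b ∨ a, w1
12. a, w1
Accessibility: w0Rw1
Branch closes: a and ¬a both at w1.
Every branch closes; the branch above is one of them.

Unsatisfiable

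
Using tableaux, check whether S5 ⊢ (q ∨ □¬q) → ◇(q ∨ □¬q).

Yes, valid

Tableau for the negation ¬((q ∨ □¬q) → ◇(q ∨ □¬q)):
1. ¬((q ∨ □¬q) → ◇(q ∨ □¬q)), w0
2. q ∨ □¬q, w0
3. ¬◇(q ∨ □¬q), w0
4. ¬(q ∨ □¬q), w0
5. ¬q, w0
6. ¬□¬q, w0
7. □¬q, w0
8. q, w1
9. ¬(q ∨ □¬q), w1
10. ¬q, w1
11. ¬□¬q, w1
Accessibility: w0Rw0, w0Rw1, w1Rw0, w1Rw1
Branch closes: q and ¬q both at w1.
All branches of the negation close; one closing branch shown above.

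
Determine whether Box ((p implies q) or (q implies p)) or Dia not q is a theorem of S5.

Valid

Tableau for the negation not (Box ((p implies q) or (q implies p)) or Dia not q):
1. not (Box ((p implies q) or (q implies p)) or Dia not q), 0
2. not Box ((p implies q) or (q implies p)), 0
3. not Dia not q, 0
4. q, 0
5. not ((p implies q) or (q implies p)), 1
6. not (p implies q), 1
7. not (q implies p), 1
8. p, 1
9. not q, 1
10. q, 1
11. not p, 1
Accessibility: 0R0, 0R1, 1R0, 1R1
Branch closes: q and not q both at 1.
All branches of the negation close; one closing branch shown above.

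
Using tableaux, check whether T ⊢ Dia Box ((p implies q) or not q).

Valid

Tableau for the negation not Dia Box ((p implies q) or not q):
1. not Dia Box ((p implies q) or not q), w0
2. not Box ((p implies q) or not q), w0
3. not ((p implies q) or not q), w1
4. not (p implies q), w1
5. q, w1
6. p, w1
7. not q, w1
Accessibility: w0Rw0, w0Rw1, w1Rw1
Branch closes: q and not q both at w1.
All branches of the negation close; one closing branch shown above.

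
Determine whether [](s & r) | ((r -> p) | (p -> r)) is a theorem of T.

Valid in T

Tableau for the negation ~([](s & r) | ((r -> p) | (p -> r))):
1. ~([](s & r) | ((r -> p) | (p -> r))), w0
2. ~[](s & r), w0
3. ~((r -> p) | (p -> r)), w0
4. ~(r -> p), w0
5. ~(p -> r), w0
6. r, w0
7. ~p, w0
8. p, w0
9. ~r, w0
Accessibility: w0Rw0
Branch closes: p and ~p both at w0.
All branches of the negation close; one closing branch shown above.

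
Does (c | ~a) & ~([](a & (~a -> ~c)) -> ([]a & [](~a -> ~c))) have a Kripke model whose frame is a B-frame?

Unsatisfiable (every branch closes)

1. (c | ~a) & ~([](a & (~a -> ~c)) -> ([]a & [](~a -> ~c))), 0
2. c | ~a, 0   [&-rule on 1]
3. ~([](a & (~a -> ~c)) -> ([]a & [](~a -> ~c))), 0   [&-rule on 1]
4. [](a & (~a -> ~c)), 0   [~->-rule on 3]
5. ~([]a & [](~a -> ~c)), 0   [~->-rule on 3]
6. a & (~a -> ~c), 0   [[]-rule on 4 via 0R0]
7. a, 0   [&-rule on 6]
8. ~a -> ~c, 0   [&-rule on 6]
9. c, 0   [|-rule on 2 (branches; this branch)]
10. ~[](~a -> ~c), 0   [~&-rule on 5 (branches; this branch)]
11. ~(~a -> ~c), 1   [~[]-rule on 10: fresh world 1, 0R1]
12. ~a, 1   [~->-rule on 11]
13. c, 1   [~->-rule on 11]
14. a & (~a -> ~c), 1   [[]-rule on 4 via 0R1]
15. a, 1   [&-rule on 14]
16. ~a -> ~c, 1   [&-rule on 14]
Accessibility: 0R0, 0R1, 1R0, 1R1
Branch closes: a and ~a both at 1.
All branches of the tableau close; one closing branch shown above.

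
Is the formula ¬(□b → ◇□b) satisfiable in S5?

Unsatisfiable

1. ¬(□b → ◇□b), u
2. □b, u
3. ¬◇□b, u
4. b, u
5. ¬□b, u
6. ¬b, v
7. b, v
Accessibility: uRu, uRv, vRu, vRv
Branch closes: b and ¬b both at v.
(One branch shown.) All branches close.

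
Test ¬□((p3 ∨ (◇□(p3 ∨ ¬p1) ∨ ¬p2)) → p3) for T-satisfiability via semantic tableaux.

Satisfiable

1. ¬□((p3 ∨ (◇□(p3 ∨ ¬p1) ∨ ¬p2)) → p3), u
2. ¬((p3 ∨ (◇□(p3 ∨ ¬p1) ∨ ¬p2)) → p3), v
3. p3 ∨ (◇□(p3 ∨ ¬p1) ∨ ¬p2), v
4. ¬p3, v
5. ◇□(p3 ∨ ¬p1) ∨ ¬p2, v
6. ¬p2, v
Accessibility: uRu, uRv, vRv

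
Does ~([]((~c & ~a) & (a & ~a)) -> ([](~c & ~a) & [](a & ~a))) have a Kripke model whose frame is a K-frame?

1. ~([]((~c & ~a) & (a & ~a)) -> ([](~c & ~a) & [](a & ~a))), 0
2. []((~c & ~a) & (a & ~a)), 0
3. ~([](~c & ~a) & [](a & ~a)), 0
4. ~[](a & ~a), 0
5. ~(a & ~a), 1
6. (~c & ~a) & (a & ~a), 1
7. ~c & ~a, 1
8. a & ~a, 1
9. ~c, 1
10. ~a, 1
11. a, 1
Accessibility: 0R1
Branch closes: a and ~a both at 1.
(One branch shown.) All branches close.

Unsatisfiable (every branch closes)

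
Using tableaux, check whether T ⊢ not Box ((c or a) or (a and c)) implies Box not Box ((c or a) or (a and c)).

Tableau for the negation not (not Box ((c or a) or (a and c)) implies Box not Box ((c or a) or (a and c))):
1. not (not Box ((c or a) or (a and c)) implies Box not Box ((c or a) or (a and c))), u
2. not Box ((c or a) or (a and c)), u
3. not Box not Box ((c or a) or (a and c)), u
4. not ((c or a) or (a and c)), v
5. not (c or a), v
6. not (a and c), v
7. not c, v
8. not a, v
9. Box ((c or a) or (a and c)), w
10. (c or a) or (a and c), w
11. a and c, w
12. a, w
13. c, w
Accessibility: uRu, uRv, uRw, vRv, wRw
The negation has an open branch (countermodel exists).

No, not valid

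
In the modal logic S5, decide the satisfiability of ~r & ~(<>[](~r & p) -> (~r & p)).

1. ~r & ~(<>[](~r & p) -> (~r & p)), 0
2. ~r, 0
3. ~(<>[](~r & p) -> (~r & p)), 0
4. <>[](~r & p), 0
5. ~(~r & p), 0
6. ~p, 0
7. [](~r & p), 1
8. ~r & p, 0
9. p, 0
Accessibility: 0R0, 0R1, 1R0, 1R1
Branch closes: p and ~p both at 0.
Every branch closes; the branch above is one of them.

Unsatisfiable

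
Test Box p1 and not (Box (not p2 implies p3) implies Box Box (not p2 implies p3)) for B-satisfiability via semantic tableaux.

1. Box p1 and not (Box (not p2 implies p3) implies Box Box (not p2 implies p3)), u
2. Box p1, u
3. not (Box (not p2 implies p3) implies Box Box (not p2 implies p3)), u
4. Box (not p2 implies p3), u
5. not Box Box (not p2 implies p3), u
6. p1, u
7. not p2 implies p3, u
8. p3, u
9. not Box (not p2 implies p3), v
10. p1, v
11. not p2 implies p3, v
12. p3, v
13. not (not p2 implies p3), w
14. not p2, w
15. not p3, w
Accessibility: uRu, uRv, vRu, vRv, vRw, wRv, wRw

Satisfiable (open branch found)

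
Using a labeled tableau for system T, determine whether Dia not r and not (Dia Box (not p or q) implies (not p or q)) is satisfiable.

Satisfiable

1. Dia not r and not (Dia Box (not p or q) implies (not p or q)), w0
2. Dia not r, w0
3. not (Dia Box (not p or q) implies (not p or q)), w0
4. Dia Box (not p or q), w0
5. not (not p or q), w0
6. p, w0
7. not q, w0
8. not r, w1
9. Box (not p or q), w2
10. not p or q, w2
11. q, w2
Accessibility: w0Rw0, w0Rw1, w0Rw2, w1Rw1, w2Rw2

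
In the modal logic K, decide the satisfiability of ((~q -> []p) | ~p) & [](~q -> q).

Satisfiable

1. ((~q -> []p) | ~p) & [](~q -> q), 0
2. (~q -> []p) | ~p, 0
3. [](~q -> q), 0
4. ~p, 0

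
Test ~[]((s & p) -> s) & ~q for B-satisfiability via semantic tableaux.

Unsatisfiable

1. ~[]((s & p) -> s) & ~q, u
2. ~[]((s & p) -> s), u
3. ~q, u
4. ~((s & p) -> s), v
5. s & p, v
6. ~s, v
7. s, v
8. p, v
Accessibility: uRu, uRv, vRu, vRv
Branch closes: s and ~s both at v.
All branches of the tableau close; one closing branch shown above.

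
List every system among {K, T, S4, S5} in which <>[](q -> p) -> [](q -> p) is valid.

S4-tableau for the negation ~(<>[](q -> p) -> [](q -> p)):
1. ~(<>[](q -> p) -> [](q -> p)), w0
2. <>[](q -> p), w0   [~->-rule on 1]
3. ~[](q -> p), w0   [~->-rule on 1]
4. [](q -> p), w1   [<>-rule on 2: fresh world w1, w0Rw1]
5. q -> p, w1   [[]-rule on 4 via w1Rw1]
6. p, w1   [->-rule on 5 (branches; this branch)]
7. ~(q -> p), w2   [~[]-rule on 3: fresh world w2, w0Rw2]
8. q, w2   [~->-rule on 7]
9. ~p, w2   [~->-rule on 7]
Accessibility: w0Rw0, w0Rw1, w0Rw2, w1Rw1, w2Rw2
Complete open branch: countermodel on an S4-frame, so not valid in S4, nor in K, T (the same frame is also a K-frame and a T-frame).
S5-tableau for the negation ~(<>[](q -> p) -> [](q -> p)):
1. ~(<>[](q -> p) -> [](q -> p)), w0
2. <>[](q -> p), w0   [~->-rule on 1]
3. ~[](q -> p), w0   [~->-rule on 1]
4. [](q -> p), w1   [<>-rule on 2: fresh world w1, w0Rw1]
5. q -> p, w0   [[]-rule on 4 via w1Rw0]
6. q -> p, w1   [[]-rule on 4 via w1Rw1]
7. p, w0   [->-rule on 5 (branches; this branch)]
8. p, w1   [->-rule on 6 (branches; this branch)]
9. ~(q -> p), w2   [~[]-rule on 3: fresh world w2, w0Rw2]
10. q, w2   [~->-rule on 9]
11. ~p, w2   [~->-rule on 9]
12. q -> p, w2   [[]-rule on 4 via w1Rw2]
13. p, w2   [->-rule on 12 (branches; this branch)]
Accessibility: w0Rw0, w0Rw1, w0Rw2, w1Rw0, w1Rw1, w1Rw2, w2Rw0, w2Rw1, w2Rw2
Branch closes: p and ~p both at w2.
Every branch closes (one shown): valid in S5.

S5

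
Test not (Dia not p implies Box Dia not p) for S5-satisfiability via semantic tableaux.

1. not (Dia not p implies Box Dia not p), 0
2. Dia not p, 0
3. not Box Dia not p, 0
4. not p, 1
5. not Dia not p, 2
6. p, 0
7. p, 1
Accessibility: 0R0, 0R1, 0R2, 1R0, 1R1, 1R2, 2R0, 2R1, 2R2
Branch closes: p and not p both at 1.
(One branch shown.) All branches close.

Unsatisfiable (every branch closes)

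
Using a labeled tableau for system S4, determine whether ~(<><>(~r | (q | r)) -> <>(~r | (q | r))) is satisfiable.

Unsatisfiable (every branch closes)

1. ~(<><>(~r | (q | r)) -> <>(~r | (q | r))), 0
2. <><>(~r | (q | r)), 0
3. ~<>(~r | (q | r)), 0
4. ~(~r | (q | r)), 0
5. r, 0
6. ~(q | r), 0
7. ~q, 0
8. ~r, 0
Accessibility: 0R0
Branch closes: r and ~r both at 0.
Every branch closes; the branch above is one of them.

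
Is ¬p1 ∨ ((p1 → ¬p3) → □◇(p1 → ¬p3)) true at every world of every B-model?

Tableau for the negation ¬(¬p1 ∨ ((p1 → ¬p3) → □◇(p1 → ¬p3))):
1. ¬(¬p1 ∨ ((p1 → ¬p3) → □◇(p1 → ¬p3))), 0
2. p1, 0   [¬∨-rule on 1]
3. ¬((p1 → ¬p3) → □◇(p1 → ¬p3)), 0   [¬∨-rule on 1]
4. p1 → ¬p3, 0   [¬→-rule on 3]
5. ¬□◇(p1 → ¬p3), 0   [¬→-rule on 3]
6. ¬p3, 0   [→-rule on 4 (branches; this branch)]
7. ¬◇(p1 → ¬p3), 1   [¬□-rule on 5: fresh world 1, 0R1]
8. ¬(p1 → ¬p3), 0   [¬◇-rule on 7 via 1R0]
9. p3, 0   [¬→-rule on 8]
Accessibility: 0R0, 0R1, 1R0, 1R1
Branch closes: p3 and ¬p3 both at 0.
Every branch of the negation's tableau closes; the branch above is one of them.

Yes, valid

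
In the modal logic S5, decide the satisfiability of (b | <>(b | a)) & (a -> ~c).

1. (b | <>(b | a)) & (a -> ~c), u
2. b | <>(b | a), u
3. a -> ~c, u
4. <>(b | a), u
5. ~c, u
6. b | a, v
7. a, v
Accessibility: uRu, uRv, vRu, vRv

Yes, satisfiable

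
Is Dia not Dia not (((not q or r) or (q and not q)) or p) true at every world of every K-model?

Not valid

Tableau for the negation not Dia not Dia not (((not q or r) or (q and not q)) or p):
1. not Dia not Dia not (((not q or r) or (q and not q)) or p), 0
The negation has an open branch (countermodel exists).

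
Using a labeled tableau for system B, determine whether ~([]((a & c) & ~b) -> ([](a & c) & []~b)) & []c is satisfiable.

No, unsatisfiable

1. ~([]((a & c) & ~b) -> ([](a & c) & []~b)) & []c, 0
2. ~([]((a & c) & ~b) -> ([](a & c) & []~b)), 0   [&-rule on 1]
3. []c, 0   [&-rule on 1]
4. []((a & c) & ~b), 0   [~->-rule on 2]
5. ~([](a & c) & []~b), 0   [~->-rule on 2]
6. c, 0   [[]-rule on 3 via 0R0]
7. (a & c) & ~b, 0   [[]-rule on 4 via 0R0]
8. a & c, 0   [&-rule on 7]
9. ~b, 0   [&-rule on 7]
10. a, 0   [&-rule on 8]
11. ~[](a & c), 0   [~&-rule on 5 (branches; this branch)]
12. ~(a & c), 1   [~[]-rule on 11: fresh world 1, 0R1]
13. c, 1   [[]-rule on 3 via 0R1]
14. (a & c) & ~b, 1   [[]-rule on 4 via 0R1]
15. a & c, 1   [&-rule on 14]
16. ~b, 1   [&-rule on 14]
17. a, 1   [&-rule on 15]
18. ~c, 1   [~&-rule on 12 (branches; this branch)]
Accessibility: 0R0, 0R1, 1R0, 1R1
Branch closes: c and ~c both at 1.
All branches of the tableau close; one closing branch shown above.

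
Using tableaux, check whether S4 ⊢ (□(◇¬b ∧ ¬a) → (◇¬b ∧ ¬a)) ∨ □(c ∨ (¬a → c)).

Yes, valid

Tableau for the negation ¬((□(◇¬b ∧ ¬a) → (◇¬b ∧ ¬a)) ∨ □(c ∨ (¬a → c))):
1. ¬((□(◇¬b ∧ ¬a) → (◇¬b ∧ ¬a)) ∨ □(c ∨ (¬a → c))), 0
2. ¬(□(◇¬b ∧ ¬a) → (◇¬b ∧ ¬a)), 0
3. ¬□(c ∨ (¬a → c)), 0
4. □(◇¬b ∧ ¬a), 0
5. ¬(◇¬b ∧ ¬a), 0
6. ◇¬b ∧ ¬a, 0
7. ◇¬b, 0
8. ¬a, 0
9. ¬◇¬b, 0
10. b, 0
11. ¬(c ∨ (¬a → c)), 1
12. ¬c, 1
13. ¬(¬a → c), 1
14. ¬a, 1
15. ◇¬b ∧ ¬a, 1
16. ◇¬b, 1
17. b, 1
18. ¬b, 2
19. ◇¬b ∧ ¬a, 2
20. ◇¬b, 2
21. ¬a, 2
22. b, 2
Accessibility: 0R0, 0R1, 0R2, 1R1, 2R2
Branch closes: b and ¬b both at 2.
All branches of the negation close; one closing branch shown above.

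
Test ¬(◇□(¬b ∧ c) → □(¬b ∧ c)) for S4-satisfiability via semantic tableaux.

Yes, satisfiable

1. ¬(◇□(¬b ∧ c) → □(¬b ∧ c)), w0
2. ◇□(¬b ∧ c), w0   [¬→-rule on 1]
3. ¬□(¬b ∧ c), w0   [¬→-rule on 1]
4. □(¬b ∧ c), w1   [◇-rule on 2: fresh world w1, w0Rw1]
5. ¬b ∧ c, w1   [□-rule on 4 via w1Rw1]
6. ¬b, w1   [∧-rule on 5]
7. c, w1   [∧-rule on 5]
8. ¬(¬b ∧ c), w2   [¬□-rule on 3: fresh world w2, w0Rw2]
9. ¬c, w2   [¬∧-rule on 8 (branches; this branch)]
Accessibility: w0Rw0, w0Rw1, w0Rw2, w1Rw1, w2Rw2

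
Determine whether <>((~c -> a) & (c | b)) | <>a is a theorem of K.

Tableau for the negation ~(<>((~c -> a) & (c | b)) | <>a):
1. ~(<>((~c -> a) & (c | b)) | <>a), w0
2. ~<>((~c -> a) & (c | b)), w0
3. ~<>a, w0
The negation has an open branch (countermodel exists).

Invalid (countermodel exists)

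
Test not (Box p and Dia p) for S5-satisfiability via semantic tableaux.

1. not (Box p and Dia p), w0
2. not Dia p, w0   [neg-and-rule on 1 (branches; this branch)]
3. not p, w0   [neg-Dia-rule on 2 via w0Rw0]
Accessibility: w0Rw0

Satisfiable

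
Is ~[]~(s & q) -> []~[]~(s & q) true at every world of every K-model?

No, not valid

Tableau for the negation ~(~[]~(s & q) -> []~[]~(s & q)):
1. ~(~[]~(s & q) -> []~[]~(s & q)), 0
2. ~[]~(s & q), 0
3. ~[]~[]~(s & q), 0
4. s & q, 1
5. s, 1
6. q, 1
7. []~(s & q), 2
Accessibility: 0R1, 0R2
The negation has an open branch (countermodel exists).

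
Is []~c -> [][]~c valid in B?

Not valid

Tableau for the negation ~([]~c -> [][]~c):
1. ~([]~c -> [][]~c), u
2. []~c, u
3. ~[][]~c, u
4. ~c, u
5. ~[]~c, v
6. ~c, v
7. c, w
Accessibility: uRu, uRv, vRu, vRv, vRw, wRv, wRw
The negation has an open branch (countermodel exists).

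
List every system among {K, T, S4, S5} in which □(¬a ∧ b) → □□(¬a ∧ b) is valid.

T-tableau for the negation ¬(□(¬a ∧ b) → □□(¬a ∧ b)):
1. ¬(□(¬a ∧ b) → □□(¬a ∧ b)), u
2. □(¬a ∧ b), u   [¬→-rule on 1]
3. ¬□□(¬a ∧ b), u   [¬→-rule on 1]
4. ¬a ∧ b, u   [□-rule on 2 via uRu]
5. ¬a, u   [∧-rule on 4]
6. b, u   [∧-rule on 4]
7. ¬□(¬a ∧ b), v   [¬□-rule on 3: fresh world v, uRv]
8. ¬a ∧ b, v   [□-rule on 2 via uRv]
9. ¬a, v   [∧-rule on 8]
10. b, v   [∧-rule on 8]
11. ¬(¬a ∧ b), w   [¬□-rule on 7: fresh world w, vRw]
12. ¬b, w   [¬∧-rule on 11 (branches; this branch)]
Accessibility: uRu, uRv, vRv, vRw, wRw
Complete open branch: countermodel on a T-frame, so not valid in T, nor in K (the same frame is also a K-frame).
S4-tableau for the negation ¬(□(¬a ∧ b) → □□(¬a ∧ b)):
1. ¬(□(¬a ∧ b) → □□(¬a ∧ b)), u
2. □(¬a ∧ b), u   [¬→-rule on 1]
3. ¬□□(¬a ∧ b), u   [¬→-rule on 1]
4. ¬a ∧ b, u   [□-rule on 2 via uRu]
5. ¬a, u   [∧-rule on 4]
6. b, u   [∧-rule on 4]
7. ¬□(¬a ∧ b), v   [¬□-rule on 3: fresh world v, uRv]
8. ¬a ∧ b, v   [□-rule on 2 via uRv]
9. ¬a, v   [∧-rule on 8]
10. b, v   [∧-rule on 8]
11. ¬(¬a ∧ b), w   [¬□-rule on 7: fresh world w, vRw]
12. ¬a ∧ b, w   [□-rule on 2 via uRw]
13. ¬a, w   [∧-rule on 12]
14. b, w   [∧-rule on 12]
15. ¬b, w   [¬∧-rule on 11 (branches; this branch)]
Accessibility: uRu, uRv, uRw, vRv, vRw, wRw
Branch closes: b and ¬b both at w.
Every branch closes (one shown): valid in S4, hence also in S5 (every theorem of S4 is a theorem of S5).

S4, S5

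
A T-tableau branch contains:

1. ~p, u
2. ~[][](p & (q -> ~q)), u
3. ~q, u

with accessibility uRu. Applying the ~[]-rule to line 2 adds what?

a fresh world v with uRv, and ~[](p & (q -> ~q)) at v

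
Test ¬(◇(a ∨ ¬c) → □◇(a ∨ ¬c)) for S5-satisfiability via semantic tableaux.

No, unsatisfiable

1. ¬(◇(a ∨ ¬c) → □◇(a ∨ ¬c)), u
2. ◇(a ∨ ¬c), u
3. ¬□◇(a ∨ ¬c), u
4. a ∨ ¬c, v
5. ¬c, v
6. ¬◇(a ∨ ¬c), w
7. ¬(a ∨ ¬c), u
8. ¬a, u
9. c, u
10. ¬(a ∨ ¬c), v
11. ¬a, v
12. c, v
Accessibility: uRu, uRv, uRw, vRu, vRv, vRw, wRu, wRv, wRw
Branch closes: c and ¬c both at v.
(One branch shown.) All branches close.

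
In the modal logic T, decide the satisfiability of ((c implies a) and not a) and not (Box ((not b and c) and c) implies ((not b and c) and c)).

1. ((c implies a) and not a) and not (Box ((not b and c) and c) implies ((not b and c) and c)), u
2. (c implies a) and not a, u   [and-rule on 1]
3. not (Box ((not b and c) and c) implies ((not b and c) and c)), u   [and-rule on 1]
4. c implies a, u   [and-rule on 2]
5. not a, u   [and-rule on 2]
6. Box ((not b and c) and c), u   [neg-implies-rule on 3]
7. not ((not b and c) and c), u   [neg-implies-rule on 3]
8. (not b and c) and c, u   [Box-rule on 6 via uRu]
9. not b and c, u   [and-rule on 8]
10. c, u   [and-rule on 8]
11. not b, u   [and-rule on 9]
12. a, u   [implies-rule on 4 (branches; this branch)]
Accessibility: uRu
Branch closes: a and not a both at u.
Every branch closes; the branch above is one of them.

Unsatisfiable (every branch closes)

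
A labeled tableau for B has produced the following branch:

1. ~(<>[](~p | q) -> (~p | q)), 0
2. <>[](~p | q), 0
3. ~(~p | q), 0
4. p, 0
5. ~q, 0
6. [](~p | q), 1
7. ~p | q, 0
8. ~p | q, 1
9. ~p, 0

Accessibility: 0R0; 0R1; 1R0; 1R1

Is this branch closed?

Closed

Both p and ~p appear at 0.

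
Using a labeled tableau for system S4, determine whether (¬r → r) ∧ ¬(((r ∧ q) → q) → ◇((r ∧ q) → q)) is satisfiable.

1. (¬r → r) ∧ ¬(((r ∧ q) → q) → ◇((r ∧ q) → q)), u
2. ¬r → r, u
3. ¬(((r ∧ q) → q) → ◇((r ∧ q) → q)), u
4. (r ∧ q) → q, u
5. ¬◇((r ∧ q) → q), u
6. ¬((r ∧ q) → q), u
7. r ∧ q, u
8. ¬q, u
9. r, u
10. q, u
Accessibility: uRu
Branch closes: q and ¬q both at u.
All branches of the tableau close; one closing branch shown above.

No, unsatisfiable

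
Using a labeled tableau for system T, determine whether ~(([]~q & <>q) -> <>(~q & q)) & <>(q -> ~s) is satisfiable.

1. ~(([]~q & <>q) -> <>(~q & q)) & <>(q -> ~s), w0
2. ~(([]~q & <>q) -> <>(~q & q)), w0
3. <>(q -> ~s), w0
4. []~q & <>q, w0
5. ~<>(~q & q), w0
6. []~q, w0
7. <>q, w0
8. ~(~q & q), w0
9. ~q, w0
10. q -> ~s, w1
11. ~(~q & q), w1
12. ~q, w1
13. ~s, w1
14. q, w2
15. ~(~q & q), w2
16. ~q, w2
Accessibility: w0Rw0, w0Rw1, w0Rw2, w1Rw1, w2Rw2
Branch closes: q and ~q both at w2.
Every branch closes; the branch above is one of them.

No, unsatisfiable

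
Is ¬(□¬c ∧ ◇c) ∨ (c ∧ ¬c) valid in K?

Yes, valid

Tableau for the negation ¬(¬(□¬c ∧ ◇c) ∨ (c ∧ ¬c)):
1. ¬(¬(□¬c ∧ ◇c) ∨ (c ∧ ¬c)), w0
2. □¬c ∧ ◇c, w0   [¬∨-rule on 1]
3. ¬(c ∧ ¬c), w0   [¬∨-rule on 1]
4. □¬c, w0   [∧-rule on 2]
5. ◇c, w0   [∧-rule on 2]
6. c, w0   [¬∧-rule on 3 (branches; this branch)]
7. c, w1   [◇-rule on 5: fresh world w1, w0Rw1]
8. ¬c, w1   [□-rule on 4 via w0Rw1]
Accessibility: w0Rw1
Branch closes: c and ¬c both at w1.
Every branch of the negation's tableau closes; the branch above is one of them.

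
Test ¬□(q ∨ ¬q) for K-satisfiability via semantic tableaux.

Unsatisfiable (every branch closes)

1. ¬□(q ∨ ¬q), 0
2. ¬(q ∨ ¬q), 1   [¬□-rule on 1: fresh world 1, 0R1]
3. ¬q, 1   [¬∨-rule on 2]
4. q, 1   [¬∨-rule on 2]
Accessibility: 0R1
Branch closes: q and ¬q both at 1.
(One branch shown.) All branches close.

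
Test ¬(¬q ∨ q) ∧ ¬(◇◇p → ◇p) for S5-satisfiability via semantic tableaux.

1. ¬(¬q ∨ q) ∧ ¬(◇◇p → ◇p), 0
2. ¬(¬q ∨ q), 0
3. ¬(◇◇p → ◇p), 0
4. q, 0
5. ¬q, 0
Accessibility: 0R0
Branch closes: q and ¬q both at 0.
Every branch closes; the branch above is one of them.

Unsatisfiable (every branch closes)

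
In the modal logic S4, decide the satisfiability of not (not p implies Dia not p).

Unsatisfiable (every branch closes)

1. not (not p implies Dia not p), 0
2. not p, 0
3. not Dia not p, 0
4. p, 0
Accessibility: 0R0
Branch closes: p and not p both at 0.
Every branch closes; the branch above is one of them.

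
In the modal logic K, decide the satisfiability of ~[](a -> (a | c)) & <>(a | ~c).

Unsatisfiable

1. ~[](a -> (a | c)) & <>(a | ~c), 0
2. ~[](a -> (a | c)), 0
3. <>(a | ~c), 0
4. ~(a -> (a | c)), 1
5. a, 1
6. ~(a | c), 1
7. ~a, 1
8. ~c, 1
Accessibility: 0R1
Branch closes: a and ~a both at 1.
Every branch closes; the branch above is one of them.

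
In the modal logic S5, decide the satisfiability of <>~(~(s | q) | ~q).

1. <>~(~(s | q) | ~q), 0
2. ~(~(s | q) | ~q), 1
3. s | q, 1
4. q, 1
Accessibility: 0R0, 0R1, 1R0, 1R1

Satisfiable (open branch found)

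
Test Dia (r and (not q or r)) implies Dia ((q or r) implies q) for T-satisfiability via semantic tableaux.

Satisfiable (open branch found)

1. Dia (r and (not q or r)) implies Dia ((q or r) implies q), u
2. Dia ((q or r) implies q), u   [implies-rule on 1 (branches; this branch)]
3. (q or r) implies q, v   [Dia-rule on 2: fresh world v, uRv]
4. q, v   [implies-rule on 3 (branches; this branch)]
Accessibility: uRu, uRv, vRv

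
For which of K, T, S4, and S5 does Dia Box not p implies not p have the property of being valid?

S5-tableau for the negation not (Dia Box not p implies not p):
1. not (Dia Box not p implies not p), 0
2. Dia Box not p, 0
3. p, 0
4. Box not p, 1
5. not p, 0
Accessibility: 0R0, 0R1, 1R0, 1R1
Branch closes: p and not p both at 0.
Every branch closes (one shown): valid in S5.
S4-tableau for the negation not (Dia Box not p implies not p):
1. not (Dia Box not p implies not p), 0
2. Dia Box not p, 0
3. p, 0
4. Box not p, 1
5. not p, 1
Accessibility: 0R0, 0R1, 1R1
Complete open branch: countermodel on an S4-frame, so not valid in S4, nor in K, T (the same frame is also a K-frame and a T-frame).

S5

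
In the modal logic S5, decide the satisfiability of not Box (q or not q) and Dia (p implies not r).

1. not Box (q or not q) and Dia (p implies not r), u
2. not Box (q or not q), u   [and-rule on 1]
3. Dia (p implies not r), u   [and-rule on 1]
4. not (q or not q), v   [neg-Box-rule on 2: fresh world v, uRv]
5. not q, v   [neg-or-rule on 4]
6. q, v   [neg-or-rule on 4]
Accessibility: uRu, uRv, vRu, vRv
Branch closes: q and not q both at v.
All branches of the tableau close; one closing branch shown above.

Unsatisfiable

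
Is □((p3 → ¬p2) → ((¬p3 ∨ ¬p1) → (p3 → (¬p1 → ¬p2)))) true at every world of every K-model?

Valid in K

Tableau for the negation ¬□((p3 → ¬p2) → ((¬p3 ∨ ¬p1) → (p3 → (¬p1 → ¬p2)))):
1. ¬□((p3 → ¬p2) → ((¬p3 ∨ ¬p1) → (p3 → (¬p1 → ¬p2)))), 0
2. ¬((p3 → ¬p2) → ((¬p3 ∨ ¬p1) → (p3 → (¬p1 → ¬p2)))), 1   [¬□-rule on 1: fresh world 1, 0R1]
3. p3 → ¬p2, 1   [¬→-rule on 2]
4. ¬((¬p3 ∨ ¬p1) → (p3 → (¬p1 → ¬p2))), 1   [¬→-rule on 2]
5. ¬p3 ∨ ¬p1, 1   [¬→-rule on 4]
6. ¬(p3 → (¬p1 → ¬p2)), 1   [¬→-rule on 4]
7. p3, 1   [¬→-rule on 6]
8. ¬(¬p1 → ¬p2), 1   [¬→-rule on 6]
9. ¬p1, 1   [¬→-rule on 8]
10. p2, 1   [¬→-rule on 8]
11. ¬p2, 1   [→-rule on 3 (branches; this branch)]
Accessibility: 0R1
Branch closes: p2 and ¬p2 both at 1.
Every branch of the negation's tableau closes; the branch above is one of them.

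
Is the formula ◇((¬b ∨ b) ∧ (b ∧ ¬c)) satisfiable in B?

Satisfiable

1. ◇((¬b ∨ b) ∧ (b ∧ ¬c)), w0
2. (¬b ∨ b) ∧ (b ∧ ¬c), w1   [◇-rule on 1: fresh world w1, w0Rw1]
3. ¬b ∨ b, w1   [∧-rule on 2]
4. b ∧ ¬c, w1   [∧-rule on 2]
5. b, w1   [∧-rule on 4]
6. ¬c, w1   [∧-rule on 4]
Accessibility: w0Rw0, w0Rw1, w1Rw0, w1Rw1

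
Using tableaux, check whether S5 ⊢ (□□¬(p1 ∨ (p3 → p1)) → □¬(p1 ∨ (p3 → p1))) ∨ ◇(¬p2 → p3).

Yes, valid

Tableau for the negation ¬((□□¬(p1 ∨ (p3 → p1)) → □¬(p1 ∨ (p3 → p1))) ∨ ◇(¬p2 → p3)):
1. ¬((□□¬(p1 ∨ (p3 → p1)) → □¬(p1 ∨ (p3 → p1))) ∨ ◇(¬p2 → p3)), 0
2. ¬(□□¬(p1 ∨ (p3 → p1)) → □¬(p1 ∨ (p3 → p1))), 0
3. ¬◇(¬p2 → p3), 0
4. □□¬(p1 ∨ (p3 → p1)), 0
5. ¬□¬(p1 ∨ (p3 → p1)), 0
6. ¬(¬p2 → p3), 0
7. ¬p2, 0
8. ¬p3, 0
9. □¬(p1 ∨ (p3 → p1)), 0
10. ¬(p1 ∨ (p3 → p1)), 0
11. ¬p1, 0
12. ¬(p3 → p1), 0
13. p3, 0
Accessibility: 0R0
Branch closes: p3 and ¬p3 both at 0.
Every branch of the negation's tableau closes; the branch above is one of them.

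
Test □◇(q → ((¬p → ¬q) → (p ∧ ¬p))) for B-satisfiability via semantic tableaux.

Satisfiable (open branch found)

1. □◇(q → ((¬p → ¬q) → (p ∧ ¬p))), 0
2. ◇(q → ((¬p → ¬q) → (p ∧ ¬p))), 0   [□-rule on 1 via 0R0]
3. q → ((¬p → ¬q) → (p ∧ ¬p)), 1   [◇-rule on 2: fresh world 1, 0R1]
4. ◇(q → ((¬p → ¬q) → (p ∧ ¬p))), 1   [□-rule on 1 via 0R1]
5. (¬p → ¬q) → (p ∧ ¬p), 1   [→-rule on 3 (branches; this branch)]
6. ¬(¬p → ¬q), 1   [→-rule on 5 (branches; this branch)]
7. ¬p, 1   [¬→-rule on 6]
8. q, 1   [¬→-rule on 6]
9. q → ((¬p → ¬q) → (p ∧ ¬p)), 2   [◇-rule on 4: fresh world 2, 1R2]
10. (¬p → ¬q) → (p ∧ ¬p), 2   [→-rule on 9 (branches; this branch)]
11. ¬(¬p → ¬q), 2   [→-rule on 10 (branches; this branch)]
12. ¬p, 2   [¬→-rule on 11]
13. q, 2   [¬→-rule on 11]
Accessibility: 0R0, 0R1, 1R0, 1R1, 1R2, 2R1, 2R2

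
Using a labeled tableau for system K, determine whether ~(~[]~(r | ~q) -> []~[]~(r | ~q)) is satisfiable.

1. ~(~[]~(r | ~q) -> []~[]~(r | ~q)), w0
2. ~[]~(r | ~q), w0
3. ~[]~[]~(r | ~q), w0
4. r | ~q, w1
5. ~q, w1
6. []~(r | ~q), w2
Accessibility: w0Rw1, w0Rw2

Satisfiable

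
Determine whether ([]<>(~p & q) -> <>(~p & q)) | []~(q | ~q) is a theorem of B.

Yes, valid

Tableau for the negation ~(([]<>(~p & q) -> <>(~p & q)) | []~(q | ~q)):
1. ~(([]<>(~p & q) -> <>(~p & q)) | []~(q | ~q)), 0
2. ~([]<>(~p & q) -> <>(~p & q)), 0
3. ~[]~(q | ~q), 0
4. []<>(~p & q), 0
5. ~<>(~p & q), 0
6. <>(~p & q), 0
7. ~(~p & q), 0
8. ~q, 0
9. q | ~q, 1
10. <>(~p & q), 1
11. ~(~p & q), 1
12. ~q, 1
13. ~p & q, 2
14. ~p, 2
15. q, 2
16. <>(~p & q), 2
17. ~(~p & q), 2
18. ~q, 2
Accessibility: 0R0, 0R1, 0R2, 1R0, 1R1, 2R0, 2R2
Branch closes: q and ~q both at 2.
Every branch of the negation's tableau closes; the branch above is one of them.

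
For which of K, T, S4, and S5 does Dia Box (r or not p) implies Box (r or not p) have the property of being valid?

S4-tableau for the negation not (Dia Box (r or not p) implies Box (r or not p)):
1. not (Dia Box (r or not p) implies Box (r or not p)), 0
2. Dia Box (r or not p), 0
3. not Box (r or not p), 0
4. Box (r or not p), 1
5. r or not p, 1
6. not p, 1
7. not (r or not p), 2
8. not r, 2
9. p, 2
Accessibility: 0R0, 0R1, 0R2, 1R1, 2R2
Complete open branch: countermodel on an S4-frame, so not valid in S4, nor in K, T (the same frame is also a K-frame and a T-frame).
S5-tableau for the negation not (Dia Box (r or not p) implies Box (r or not p)):
1. not (Dia Box (r or not p) implies Box (r or not p)), 0
2. Dia Box (r or not p), 0
3. not Box (r or not p), 0
4. Box (r or not p), 1
5. r or not p, 0
6. r or not p, 1
7. not p, 0
8. not p, 1
9. not (r or not p), 2
10. not r, 2
11. p, 2
12. r or not p, 2
13. not p, 2
Accessibility: 0R0, 0R1, 0R2, 1R0, 1R1, 1R2, 2R0, 2R1, 2R2
Branch closes: p and not p both at 2.
Every branch closes (one shown): valid in S5.

S5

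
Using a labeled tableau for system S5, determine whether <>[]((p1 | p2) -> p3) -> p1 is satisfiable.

1. <>[]((p1 | p2) -> p3) -> p1, w0
2. p1, w0
Accessibility: w0Rw0

Satisfiable (open branch found)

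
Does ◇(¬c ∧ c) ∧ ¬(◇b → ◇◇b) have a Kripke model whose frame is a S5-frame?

1. ◇(¬c ∧ c) ∧ ¬(◇b → ◇◇b), 0
2. ◇(¬c ∧ c), 0
3. ¬(◇b → ◇◇b), 0
4. ◇b, 0
5. ¬◇◇b, 0
6. ¬◇b, 0
7. ¬b, 0
8. ¬c ∧ c, 1
9. ¬c, 1
10. c, 1
Accessibility: 0R0, 0R1, 1R0, 1R1
Branch closes: c and ¬c both at 1.
All branches of the tableau close; one closing branch shown above.

Unsatisfiable (every branch closes)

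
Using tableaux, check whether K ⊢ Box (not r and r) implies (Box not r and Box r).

Yes, valid

Tableau for the negation not (Box (not r and r) implies (Box not r and Box r)):
1. not (Box (not r and r) implies (Box not r and Box r)), 0
2. Box (not r and r), 0   [neg-implies-rule on 1]
3. not (Box not r and Box r), 0   [neg-implies-rule on 1]
4. not Box r, 0   [neg-and-rule on 3 (branches; this branch)]
5. not r, 1   [neg-Box-rule on 4: fresh world 1, 0R1]
6. not r and r, 1   [Box-rule on 2 via 0R1]
7. r, 1   [and-rule on 6]
Accessibility: 0R1
Branch closes: r and not r both at 1.
Every branch of the negation's tableau closes; the branch above is one of them.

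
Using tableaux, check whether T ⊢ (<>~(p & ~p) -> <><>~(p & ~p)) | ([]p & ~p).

Valid

Tableau for the negation ~((<>~(p & ~p) -> <><>~(p & ~p)) | ([]p & ~p)):
1. ~((<>~(p & ~p) -> <><>~(p & ~p)) | ([]p & ~p)), 0
2. ~(<>~(p & ~p) -> <><>~(p & ~p)), 0
3. ~([]p & ~p), 0
4. <>~(p & ~p), 0
5. ~<><>~(p & ~p), 0
6. ~<>~(p & ~p), 0
7. p & ~p, 0
8. p, 0
9. ~p, 0
Accessibility: 0R0
Branch closes: p and ~p both at 0.
Every branch of the negation's tableau closes; the branch above is one of them.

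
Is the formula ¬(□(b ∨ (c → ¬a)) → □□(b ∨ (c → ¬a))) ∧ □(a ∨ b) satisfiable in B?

Yes, satisfiable

1. ¬(□(b ∨ (c → ¬a)) → □□(b ∨ (c → ¬a))) ∧ □(a ∨ b), w0
2. ¬(□(b ∨ (c → ¬a)) → □□(b ∨ (c → ¬a))), w0   [∧-rule on 1]
3. □(a ∨ b), w0   [∧-rule on 1]
4. □(b ∨ (c → ¬a)), w0   [¬→-rule on 2]
5. ¬□□(b ∨ (c → ¬a)), w0   [¬→-rule on 2]
6. a ∨ b, w0   [□-rule on 3 via w0Rw0]
7. b ∨ (c → ¬a), w0   [□-rule on 4 via w0Rw0]
8. b, w0   [∨-rule on 6 (branches; this branch)]
9. c → ¬a, w0   [∨-rule on 7 (branches; this branch)]
10. ¬a, w0   [→-rule on 9 (branches; this branch)]
11. ¬□(b ∨ (c → ¬a)), w1   [¬□-rule on 5: fresh world w1, w0Rw1]
12. a ∨ b, w1   [□-rule on 3 via w0Rw1]
13. b ∨ (c → ¬a), w1   [□-rule on 4 via w0Rw1]
14. b, w1   [∨-rule on 12 (branches; this branch)]
15. c → ¬a, w1   [∨-rule on 13 (branches; this branch)]
16. ¬a, w1   [→-rule on 15 (branches; this branch)]
17. ¬(b ∨ (c → ¬a)), w2   [¬□-rule on 11: fresh world w2, w1Rw2]
18. ¬b, w2   [¬∨-rule on 17]
19. ¬(c → ¬a), w2   [¬∨-rule on 17]
20. c, w2   [¬→-rule on 19]
21. a, w2   [¬→-rule on 19]
Accessibility: w0Rw0, w0Rw1, w1Rw0, w1Rw1, w1Rw2, w2Rw1, w2Rw2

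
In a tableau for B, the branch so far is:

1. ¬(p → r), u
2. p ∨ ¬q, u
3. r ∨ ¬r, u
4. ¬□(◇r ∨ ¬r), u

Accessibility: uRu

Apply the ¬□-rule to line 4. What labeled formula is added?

a fresh world v with uRv, and ¬(◇r ∨ ¬r) at v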